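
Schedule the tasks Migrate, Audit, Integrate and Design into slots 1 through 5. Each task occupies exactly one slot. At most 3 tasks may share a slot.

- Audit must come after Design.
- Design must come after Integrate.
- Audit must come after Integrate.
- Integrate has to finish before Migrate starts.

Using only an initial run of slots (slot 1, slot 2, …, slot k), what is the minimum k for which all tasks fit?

3

The precedence chain requires at least 3 distinct slots.
With at most 3 per slot and 4 tasks, at least 2 slots are needed.
3 works (last occupied slot: 3): for example Integrate -> 1; Audit -> 3; Design -> 2; Migrate -> 2.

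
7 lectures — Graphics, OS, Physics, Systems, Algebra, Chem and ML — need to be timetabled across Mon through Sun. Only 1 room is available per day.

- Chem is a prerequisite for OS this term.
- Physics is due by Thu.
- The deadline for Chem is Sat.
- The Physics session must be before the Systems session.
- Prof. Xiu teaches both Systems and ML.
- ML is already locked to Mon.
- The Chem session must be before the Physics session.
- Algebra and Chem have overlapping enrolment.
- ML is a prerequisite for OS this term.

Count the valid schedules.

Splitting on OS: it can be Wed (6), Thu (6), Fri (14), Sat (14), Sun (14). Listing each branch's schedules as (Graphics, Physics, Systems, Algebra, Chem, ML):
OS=Wed: (Fri,Thu,Sat,Sun,Tue,Mon) (Fri,Thu,Sun,Sat,Tue,Mon) (Sat,Thu,Fri,Sun,Tue,Mon) (Sat,Thu,Sun,Fri,Tue,Mon) (Sun,Thu,Fri,Sat,Tue,Mon) (Sun,Thu,Sat,Fri,Tue,Mon) — 6.
OS=Thu: (Fri,Wed,Sat,Sun,Tue,Mon) (Fri,Wed,Sun,Sat,Tue,Mon) (Sat,Wed,Fri,Sun,Tue,Mon) (Sat,Wed,Sun,Fri,Tue,Mon) (Sun,Wed,Fri,Sat,Tue,Mon) (Sun,Wed,Sat,Fri,Tue,Mon) — 6.
OS=Fri: (Tue,Thu,Sat,Sun,Wed,Mon) (Tue,Thu,Sun,Sat,Wed,Mon) (Wed,Thu,Sat,Sun,Tue,Mon) (Wed,Thu,Sun,Sat,Tue,Mon) (Thu,Wed,Sat,Sun,Tue,Mon) (Thu,Wed,Sun,Sat,Tue,Mon) (Sat,Wed,Thu,Sun,Tue,Mon) (Sat,Wed,Sun,Thu,Tue,Mon) (Sat,Thu,Sun,Tue,Wed,Mon) (Sat,Thu,Sun,Wed,Tue,Mon) (Sun,Wed,Thu,Sat,Tue,Mon) (Sun,Wed,Sat,Thu,Tue,Mon) (Sun,Thu,Sat,Tue,Wed,Mon) (Sun,Thu,Sat,Wed,Tue,Mon) — 14.
OS=Sat: (Tue,Thu,Fri,Sun,Wed,Mon) (Tue,Thu,Sun,Fri,Wed,Mon) (Wed,Thu,Fri,Sun,Tue,Mon) (Wed,Thu,Sun,Fri,Tue,Mon) (Thu,Wed,Fri,Sun,Tue,Mon) (Thu,Wed,Sun,Fri,Tue,Mon) (Fri,Wed,Thu,Sun,Tue,Mon) (Fri,Wed,Sun,Thu,Tue,Mon) (Fri,Thu,Sun,Tue,Wed,Mon) (Fri,Thu,Sun,Wed,Tue,Mon) (Sun,Wed,Thu,Fri,Tue,Mon) (Sun,Wed,Fri,Thu,Tue,Mon) (Sun,Thu,Fri,Tue,Wed,Mon) (Sun,Thu,Fri,Wed,Tue,Mon) — 14.
OS=Sun: (Tue,Thu,Fri,Sat,Wed,Mon) (Tue,Thu,Sat,Fri,Wed,Mon) (Wed,Thu,Fri,Sat,Tue,Mon) (Wed,Thu,Sat,Fri,Tue,Mon) (Thu,Wed,Fri,Sat,Tue,Mon) (Thu,Wed,Sat,Fri,Tue,Mon) (Fri,Wed,Thu,Sat,Tue,Mon) (Fri,Wed,Sat,Thu,Tue,Mon) (Fri,Thu,Sat,Tue,Wed,Mon) (Fri,Thu,Sat,Wed,Tue,Mon) (Sat,Wed,Thu,Fri,Tue,Mon) (Sat,Wed,Fri,Thu,Tue,Mon) (Sat,Thu,Fri,Tue,Wed,Mon) (Sat,Thu,Fri,Wed,Tue,Mon) — 14.
Summing: 6 + 6 + 14 + 14 + 14 = 54.

54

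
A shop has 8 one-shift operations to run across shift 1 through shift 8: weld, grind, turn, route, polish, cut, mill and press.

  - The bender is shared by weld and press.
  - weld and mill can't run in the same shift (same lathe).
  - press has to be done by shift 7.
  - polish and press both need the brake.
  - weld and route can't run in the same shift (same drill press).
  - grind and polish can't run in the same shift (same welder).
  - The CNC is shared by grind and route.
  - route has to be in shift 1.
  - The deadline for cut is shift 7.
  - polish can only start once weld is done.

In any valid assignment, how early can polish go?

Precedence pushes polish to at least shift 2.
polish at shift 3 is achievable: press=shift 1, weld=shift 2, mill=shift 1, polish=shift 3, route=shift 1, cut=shift 1, grind=shift 2, turn=shift 1.
Nothing earlier works — the conflict constraints rule out every shift before shift 3.

shift 3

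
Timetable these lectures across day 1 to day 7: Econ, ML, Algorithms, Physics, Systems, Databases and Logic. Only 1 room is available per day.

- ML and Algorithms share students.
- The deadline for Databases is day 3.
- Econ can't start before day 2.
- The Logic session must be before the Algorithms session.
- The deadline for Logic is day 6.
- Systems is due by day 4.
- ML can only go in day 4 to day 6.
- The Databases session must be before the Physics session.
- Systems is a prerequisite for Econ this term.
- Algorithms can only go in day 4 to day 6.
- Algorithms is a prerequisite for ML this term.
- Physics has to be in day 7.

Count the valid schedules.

Splitting on Econ: it can be day 2 (1), day 3 (2), day 4 (6), day 5 (6), day 6 (6). Listing each branch's schedules as (ML, Algorithms, Physics, Systems, Databases, Logic) by day number:
Econ=day 2: (6,5,7,1,3,4) — 1.
Econ=day 3: (6,5,7,1,2,4) (6,5,7,2,1,4) — 2.
Econ=day 4: (6,5,7,1,2,3) (6,5,7,1,3,2) (6,5,7,2,1,3) (6,5,7,2,3,1) (6,5,7,3,1,2) (6,5,7,3,2,1) — 6.
Econ=day 5: (6,4,7,1,2,3) (6,4,7,1,3,2) (6,4,7,2,1,3) (6,4,7,2,3,1) (6,4,7,3,1,2) (6,4,7,3,2,1) — 6.
Econ=day 6: (5,4,7,1,2,3) (5,4,7,1,3,2) (5,4,7,2,1,3) (5,4,7,2,3,1) (5,4,7,3,1,2) (5,4,7,3,2,1) — 6.
Summing: 1 + 2 + 6 + 6 + 6 = 21.

21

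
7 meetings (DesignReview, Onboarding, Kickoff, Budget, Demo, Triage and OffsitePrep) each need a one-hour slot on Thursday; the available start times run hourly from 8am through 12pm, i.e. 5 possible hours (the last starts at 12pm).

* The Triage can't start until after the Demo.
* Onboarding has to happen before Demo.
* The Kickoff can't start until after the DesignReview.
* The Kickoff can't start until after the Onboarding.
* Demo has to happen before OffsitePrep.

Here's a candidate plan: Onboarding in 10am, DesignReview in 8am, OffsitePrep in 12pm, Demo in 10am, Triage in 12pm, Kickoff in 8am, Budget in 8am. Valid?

The Kickoff can't start until after the Onboarding — violated.
The Triage can't start until after the Demo — holds.
The Kickoff can't start until after the DesignReview — violated.
Onboarding has to happen before Demo — violated.
Demo has to happen before OffsitePrep — holds.

Invalid. The Kickoff can't start until after the Onboarding.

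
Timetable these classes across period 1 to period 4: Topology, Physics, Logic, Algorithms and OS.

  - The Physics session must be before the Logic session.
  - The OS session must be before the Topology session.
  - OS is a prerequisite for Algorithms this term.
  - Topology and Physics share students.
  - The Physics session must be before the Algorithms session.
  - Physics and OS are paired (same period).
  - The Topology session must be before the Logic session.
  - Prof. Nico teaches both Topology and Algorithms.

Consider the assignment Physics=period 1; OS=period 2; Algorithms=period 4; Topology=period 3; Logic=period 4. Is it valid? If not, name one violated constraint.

No — it violates: Physics and OS are paired (same period)

Prof. Nico teaches both Topology and Algorithms — holds.
Physics and OS are paired (same period) — violated.
The Physics session must be before the Algorithms session — holds.
Topology and Physics share students — holds.
The Physics session must be before the Logic session — holds.
The OS session must be before the Topology session — holds.
OS is a prerequisite for Algorithms this term — holds.
The Topology session must be before the Logic session — holds.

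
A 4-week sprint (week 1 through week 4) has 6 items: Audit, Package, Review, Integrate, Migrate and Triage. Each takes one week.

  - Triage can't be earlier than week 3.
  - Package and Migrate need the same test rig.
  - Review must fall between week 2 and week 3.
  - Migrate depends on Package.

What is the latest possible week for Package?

week 3

Downstream work caps Package at week 3.
Package at week 3 is achievable: Review in week 2, Integrate in week 1, Triage in week 3, Migrate in week 4, Package in week 3, Audit in week 1.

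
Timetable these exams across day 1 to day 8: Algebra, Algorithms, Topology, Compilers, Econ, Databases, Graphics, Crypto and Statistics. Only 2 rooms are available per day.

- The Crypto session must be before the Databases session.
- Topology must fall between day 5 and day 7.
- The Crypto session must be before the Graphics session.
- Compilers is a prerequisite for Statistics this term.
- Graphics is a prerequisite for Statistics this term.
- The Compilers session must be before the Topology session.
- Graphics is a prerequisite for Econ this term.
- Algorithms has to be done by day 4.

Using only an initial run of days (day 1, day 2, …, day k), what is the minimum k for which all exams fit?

5

The precedence chain requires at least 3 distinct days.
With at most 2 per day and 9 exams, at least 5 days are needed.
Topology can't be placed before day 5, so the schedule must run through at least day 5.
5 works (last occupied day: day 5): for example Econ=day 3; Databases=day 4; Graphics=day 2; Algorithms=day 1; Crypto=day 1; Compilers=day 2; Statistics=day 3; Topology=day 5; Algebra=day 4.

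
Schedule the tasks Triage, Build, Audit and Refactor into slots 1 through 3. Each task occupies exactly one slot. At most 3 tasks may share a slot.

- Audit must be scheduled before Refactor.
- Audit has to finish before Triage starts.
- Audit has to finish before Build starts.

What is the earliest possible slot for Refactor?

Precedence pushes Refactor to at least 2.
Refactor at 2 is achievable: Triage -> 2; Refactor -> 2; Build -> 2; Audit -> 1.

2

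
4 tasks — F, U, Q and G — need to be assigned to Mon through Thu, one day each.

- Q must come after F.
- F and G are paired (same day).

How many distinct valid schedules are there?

24

Splitting on F: it can be Mon (12), Tue (8), Wed (4). Listing each branch's schedules as (U, Q, G):
F=Mon: (Mon,Tue,Mon) (Mon,Wed,Mon) (Mon,Thu,Mon) (Tue,Tue,Mon) (Tue,Wed,Mon) (Tue,Thu,Mon) (Wed,Tue,Mon) (Wed,Wed,Mon) (Wed,Thu,Mon) (Thu,Tue,Mon) (Thu,Wed,Mon) (Thu,Thu,Mon) — 12.
F=Tue: (Mon,Wed,Tue) (Mon,Thu,Tue) (Tue,Wed,Tue) (Tue,Thu,Tue) (Wed,Wed,Tue) (Wed,Thu,Tue) (Thu,Wed,Tue) (Thu,Thu,Tue) — 8.
F=Wed: (Mon,Thu,Wed) (Tue,Thu,Wed) (Wed,Thu,Wed) (Thu,Thu,Wed) — 4.
Summing: 12 + 8 + 4 = 24.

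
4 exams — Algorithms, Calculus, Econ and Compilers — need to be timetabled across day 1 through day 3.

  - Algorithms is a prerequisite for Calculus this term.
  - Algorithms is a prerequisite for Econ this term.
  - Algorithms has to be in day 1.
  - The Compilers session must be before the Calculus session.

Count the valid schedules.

Splitting on Calculus: it can be day 2 (2), day 3 (4). Listing each branch's schedules as (Algorithms, Econ, Compilers) by day number:
Calculus=day 2: (1,2,1) (1,3,1) — 2.
Calculus=day 3: (1,2,1) (1,2,2) (1,3,1) (1,3,2) — 4.
Summing: 2 + 4 = 6.

6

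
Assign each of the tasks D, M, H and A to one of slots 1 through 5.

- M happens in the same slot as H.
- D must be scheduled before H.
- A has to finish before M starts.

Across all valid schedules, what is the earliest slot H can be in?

Precedence pushes H to at least 2.
H at 2 is achievable: H in 2, D in 1, A in 1, M in 2.

2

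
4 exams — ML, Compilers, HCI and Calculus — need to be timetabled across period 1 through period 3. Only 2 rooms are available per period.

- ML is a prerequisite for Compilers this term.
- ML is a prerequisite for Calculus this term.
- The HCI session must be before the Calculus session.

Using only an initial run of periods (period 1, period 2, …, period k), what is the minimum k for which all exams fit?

2

The precedence chain requires at least 2 distinct periods.
With at most 2 per period and 4 exams, at least 2 periods are needed.
2 works (last occupied period: period 2): for example ML in period 1; Calculus in period 2; Compilers in period 2; HCI in period 1.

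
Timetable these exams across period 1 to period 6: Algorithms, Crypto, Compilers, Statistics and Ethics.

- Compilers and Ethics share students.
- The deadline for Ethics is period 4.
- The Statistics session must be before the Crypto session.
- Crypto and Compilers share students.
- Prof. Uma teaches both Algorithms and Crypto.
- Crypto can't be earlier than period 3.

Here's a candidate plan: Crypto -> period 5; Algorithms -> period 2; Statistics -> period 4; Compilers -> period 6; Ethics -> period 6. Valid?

Compilers and Ethics share students — violated.
Crypto can't be earlier than period 3 — holds.
Crypto and Compilers share students — holds.
The deadline for Ethics is period 4 — violated.
The Statistics session must be before the Crypto session — holds.
Prof. Uma teaches both Algorithms and Crypto — holds.

Invalid. Compilers and Ethics share students.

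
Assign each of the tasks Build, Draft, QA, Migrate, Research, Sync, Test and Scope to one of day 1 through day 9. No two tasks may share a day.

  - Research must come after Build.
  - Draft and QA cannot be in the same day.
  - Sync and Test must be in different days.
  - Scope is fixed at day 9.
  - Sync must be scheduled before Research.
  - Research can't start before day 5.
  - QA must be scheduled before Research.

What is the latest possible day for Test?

Test at day 8 is achievable: Migrate in day 6, Research in day 5, Draft in day 4, Build in day 1, Sync in day 3, Test in day 8, Scope in day 9, QA in day 2.
Nothing later works — the conflict and capacity constraints rule out every day after day 8.

day 8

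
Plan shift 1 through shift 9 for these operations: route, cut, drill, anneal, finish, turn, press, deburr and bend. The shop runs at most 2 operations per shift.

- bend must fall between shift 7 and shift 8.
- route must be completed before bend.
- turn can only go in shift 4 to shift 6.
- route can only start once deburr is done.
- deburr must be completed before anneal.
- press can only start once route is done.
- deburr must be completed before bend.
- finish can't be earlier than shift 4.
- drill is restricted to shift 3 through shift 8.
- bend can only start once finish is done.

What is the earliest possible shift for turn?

shift 4

Turn is available from shift 4; turn's own window allows nothing later than shift 6.
turn at shift 4 is achievable: turn=shift 4; anneal=shift 2; route=shift 2; finish=shift 4; bend=shift 7; drill=shift 3; press=shift 3; deburr=shift 1; cut=shift 1.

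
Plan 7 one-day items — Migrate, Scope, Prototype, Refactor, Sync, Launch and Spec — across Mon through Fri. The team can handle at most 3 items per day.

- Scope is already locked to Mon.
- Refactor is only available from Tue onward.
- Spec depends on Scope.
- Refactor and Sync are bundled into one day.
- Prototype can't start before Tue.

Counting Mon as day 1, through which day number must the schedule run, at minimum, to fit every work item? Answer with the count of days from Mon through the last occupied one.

3 days

The precedence chain requires at least 2 distinct days.
With at most 3 per day and 7 work items, at least 3 days are needed.
3 works (last occupied day: Wed): for example Migrate=Mon; Prototype=Tue; Scope=Mon; Launch=Mon; Spec=Wed; Sync=Tue; Refactor=Tue.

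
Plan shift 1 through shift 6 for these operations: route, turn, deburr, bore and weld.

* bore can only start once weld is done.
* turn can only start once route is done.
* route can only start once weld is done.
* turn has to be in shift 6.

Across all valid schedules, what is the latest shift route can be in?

shift 5

Precedence pushes route to at least shift 2; downstream work caps route at shift 5.
route at shift 5 is achievable: weld -> shift 1; deburr -> shift 1; turn -> shift 6; bore -> shift 2; route -> shift 5.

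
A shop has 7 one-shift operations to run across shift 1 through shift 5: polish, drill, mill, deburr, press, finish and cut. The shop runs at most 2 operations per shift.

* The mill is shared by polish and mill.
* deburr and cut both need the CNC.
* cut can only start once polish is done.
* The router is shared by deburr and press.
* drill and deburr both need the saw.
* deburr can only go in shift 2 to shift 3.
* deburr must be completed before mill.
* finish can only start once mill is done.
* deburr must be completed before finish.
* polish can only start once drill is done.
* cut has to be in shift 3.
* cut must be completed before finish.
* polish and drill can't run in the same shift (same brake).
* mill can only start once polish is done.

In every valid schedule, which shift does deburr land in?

shift 2

deburr's window is shift 2–shift 3.
cut is fixed at shift 3, and deburr can't share a shift with cut.
So deburr must be shift 2.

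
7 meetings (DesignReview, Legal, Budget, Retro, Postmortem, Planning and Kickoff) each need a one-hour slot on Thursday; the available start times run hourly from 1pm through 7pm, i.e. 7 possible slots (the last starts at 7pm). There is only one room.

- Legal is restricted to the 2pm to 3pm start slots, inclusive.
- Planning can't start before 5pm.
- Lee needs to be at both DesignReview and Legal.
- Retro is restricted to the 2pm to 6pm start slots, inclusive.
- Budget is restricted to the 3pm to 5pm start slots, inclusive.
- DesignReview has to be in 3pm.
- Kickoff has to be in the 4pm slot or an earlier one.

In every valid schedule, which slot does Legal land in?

2pm

Legal's window is 2pm–3pm.
DesignReview is fixed at 3pm, and Legal can't share a slot with DesignReview.
So Legal must be 2pm.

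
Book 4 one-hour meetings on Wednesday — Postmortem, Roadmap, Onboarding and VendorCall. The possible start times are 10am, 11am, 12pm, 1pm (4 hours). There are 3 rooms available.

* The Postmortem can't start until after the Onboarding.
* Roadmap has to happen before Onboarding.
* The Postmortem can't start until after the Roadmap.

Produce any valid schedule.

Postmortem in 12pm; Onboarding in 11am; VendorCall in 10am; Roadmap in 10am

Checking: Roadmap(10am) before Onboarding(11am); Roadmap(10am) before Postmortem(12pm); Onboarding(11am) before Postmortem(12pm); max 2 per hour (cap 3).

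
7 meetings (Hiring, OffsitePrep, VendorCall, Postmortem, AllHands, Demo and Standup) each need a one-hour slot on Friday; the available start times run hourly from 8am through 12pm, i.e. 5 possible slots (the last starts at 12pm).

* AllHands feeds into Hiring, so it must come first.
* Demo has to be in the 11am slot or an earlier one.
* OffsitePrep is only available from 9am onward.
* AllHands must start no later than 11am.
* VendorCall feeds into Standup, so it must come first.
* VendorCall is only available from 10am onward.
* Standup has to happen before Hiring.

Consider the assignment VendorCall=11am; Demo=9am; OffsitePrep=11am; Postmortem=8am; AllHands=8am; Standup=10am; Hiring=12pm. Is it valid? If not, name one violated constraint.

Demo has to be in the 11am slot or an earlier one — holds.
VendorCall is only available from 10am onward — holds.
AllHands feeds into Hiring, so it must come first — holds.
OffsitePrep is only available from 9am onward — holds.
VendorCall feeds into Standup, so it must come first — violated.
Standup has to happen before Hiring — holds.
AllHands must start no later than 11am — holds.

Invalid. VendorCall feeds into Standup, so it must come first.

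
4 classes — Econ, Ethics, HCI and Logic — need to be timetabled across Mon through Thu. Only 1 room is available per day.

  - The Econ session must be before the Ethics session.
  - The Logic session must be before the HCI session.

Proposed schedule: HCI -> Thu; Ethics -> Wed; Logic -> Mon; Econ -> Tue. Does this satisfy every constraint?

Only 1 room is available per day — holds.
The Econ session must be before the Ethics session — holds.
The Logic session must be before the HCI session — holds.

Valid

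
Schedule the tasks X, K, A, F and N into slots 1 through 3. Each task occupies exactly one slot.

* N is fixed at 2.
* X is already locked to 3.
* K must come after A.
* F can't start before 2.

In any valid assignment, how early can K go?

2

Precedence pushes K to at least 2.
K at 2 is achievable: N in 2; F in 2; K in 2; X in 3; A in 1.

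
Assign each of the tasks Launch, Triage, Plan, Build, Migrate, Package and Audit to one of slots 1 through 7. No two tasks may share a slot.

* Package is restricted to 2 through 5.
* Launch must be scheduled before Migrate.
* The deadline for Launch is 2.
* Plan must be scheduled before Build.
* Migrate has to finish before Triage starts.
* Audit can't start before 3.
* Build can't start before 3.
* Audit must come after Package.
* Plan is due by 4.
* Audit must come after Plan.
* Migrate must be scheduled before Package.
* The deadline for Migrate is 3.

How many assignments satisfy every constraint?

Splitting on Launch: it can be 1 (28), 2 (10). Listing each branch's schedules as (Triage, Plan, Build, Migrate, Package, Audit):
Launch=1: (3,4,6,2,5,7) (3,4,7,2,5,6) (4,2,6,3,5,7) (4,2,7,3,5,6) (4,3,6,2,5,7) (4,3,7,2,5,6) (5,2,6,3,4,7) (5,2,7,3,4,6) (5,3,6,2,4,7) (5,3,7,2,4,6) (5,4,6,2,3,7) (5,4,7,2,3,6) (6,2,4,3,5,7) (6,2,5,3,4,7) (6,2,7,3,4,5) (6,3,4,2,5,7) (6,3,5,2,4,7) (6,3,7,2,4,5) (6,4,5,2,3,7) (6,4,7,2,3,5) (7,2,4,3,5,6) (7,2,5,3,4,6) (7,2,6,3,4,5) (7,3,4,2,5,6) (7,3,5,2,4,6) (7,3,6,2,4,5) (7,4,5,2,3,6) (7,4,6,2,3,5) — 28.
Launch=2: (4,1,6,3,5,7) (4,1,7,3,5,6) (5,1,6,3,4,7) (5,1,7,3,4,6) (6,1,4,3,5,7) (6,1,5,3,4,7) (6,1,7,3,4,5) (7,1,4,3,5,6) (7,1,5,3,4,6) (7,1,6,3,4,5) — 10.
Summing: 28 + 10 = 38.

38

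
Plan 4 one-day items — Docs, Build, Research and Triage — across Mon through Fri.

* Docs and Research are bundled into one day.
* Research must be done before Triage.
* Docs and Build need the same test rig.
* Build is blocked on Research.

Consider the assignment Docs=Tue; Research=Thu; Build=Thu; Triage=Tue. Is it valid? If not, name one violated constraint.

Invalid. Research must be done before Triage.

Docs and Research are bundled into one day — violated.
Build is blocked on Research — violated.
Docs and Build need the same test rig — holds.
Research must be done before Triage — violated.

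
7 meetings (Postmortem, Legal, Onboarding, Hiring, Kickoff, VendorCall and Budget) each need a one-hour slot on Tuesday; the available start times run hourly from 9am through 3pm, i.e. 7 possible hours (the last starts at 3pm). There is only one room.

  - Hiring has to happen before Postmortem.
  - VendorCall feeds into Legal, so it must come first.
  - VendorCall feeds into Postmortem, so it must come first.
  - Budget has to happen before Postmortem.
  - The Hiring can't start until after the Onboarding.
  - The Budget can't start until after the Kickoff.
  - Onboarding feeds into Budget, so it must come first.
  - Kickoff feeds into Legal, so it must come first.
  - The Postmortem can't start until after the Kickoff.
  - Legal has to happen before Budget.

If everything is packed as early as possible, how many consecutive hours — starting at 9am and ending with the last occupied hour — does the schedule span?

7

The precedence chain requires at least 4 distinct hours.
With at most 1 per hour and 7 meetings, at least 7 hours are needed.
7 works (last occupied hour: 3pm): for example Kickoff=9am, Onboarding=12pm, VendorCall=10am, Legal=11am, Hiring=2pm, Postmortem=3pm, Budget=1pm.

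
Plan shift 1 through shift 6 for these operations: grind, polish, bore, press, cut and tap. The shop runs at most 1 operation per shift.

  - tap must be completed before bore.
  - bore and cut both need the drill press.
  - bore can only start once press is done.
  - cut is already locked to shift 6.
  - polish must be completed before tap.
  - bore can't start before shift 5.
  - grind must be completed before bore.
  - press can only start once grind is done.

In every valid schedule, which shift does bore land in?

shift 5

bore's window is shift 5–shift 6.
cut is fixed at shift 6, and bore can't share a shift with cut.
So bore must be shift 5.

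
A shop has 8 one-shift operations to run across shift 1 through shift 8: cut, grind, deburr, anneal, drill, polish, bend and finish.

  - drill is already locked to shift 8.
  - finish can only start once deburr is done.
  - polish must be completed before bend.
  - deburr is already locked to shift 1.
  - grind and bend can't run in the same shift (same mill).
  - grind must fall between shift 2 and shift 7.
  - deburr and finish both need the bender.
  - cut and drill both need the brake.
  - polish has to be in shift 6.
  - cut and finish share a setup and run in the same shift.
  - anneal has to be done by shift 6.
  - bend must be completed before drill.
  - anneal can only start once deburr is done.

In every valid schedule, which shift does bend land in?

shift 7

polish is fixed at shift 6 and must come before bend, so bend is at least shift 7.
drill is fixed at shift 8 and must come after bend, so bend is at most shift 7.
So bend must be shift 7.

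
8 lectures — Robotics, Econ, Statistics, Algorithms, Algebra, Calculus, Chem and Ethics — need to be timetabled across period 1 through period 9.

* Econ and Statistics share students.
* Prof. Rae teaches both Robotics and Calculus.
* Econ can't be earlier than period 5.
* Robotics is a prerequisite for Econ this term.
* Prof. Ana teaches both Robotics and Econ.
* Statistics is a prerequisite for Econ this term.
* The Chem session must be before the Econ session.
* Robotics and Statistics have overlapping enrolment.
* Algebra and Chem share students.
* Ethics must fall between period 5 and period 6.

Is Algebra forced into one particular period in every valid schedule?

Algebra can be period 1 (e.g. Ethics=period 5, Econ=period 5, Algorithms=period 1, Statistics=period 2, Calculus=period 2, Chem=period 2, Robotics=period 1, Algebra=period 1) or period 2 (e.g. Calculus in period 2, Ethics in period 5, Algorithms in period 1, Robotics in period 1, Algebra in period 2, Econ in period 5, Chem in period 1, Statistics in period 2).

No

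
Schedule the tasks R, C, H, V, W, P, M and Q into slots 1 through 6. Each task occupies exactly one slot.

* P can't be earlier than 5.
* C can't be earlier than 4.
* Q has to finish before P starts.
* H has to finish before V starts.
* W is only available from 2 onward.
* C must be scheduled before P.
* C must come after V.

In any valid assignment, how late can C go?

5

C is available from 4; downstream work caps C at 5.
C at 5 is achievable: H -> 1, Q -> 1, V -> 2, C -> 5, R -> 1, P -> 6, M -> 1, W -> 2.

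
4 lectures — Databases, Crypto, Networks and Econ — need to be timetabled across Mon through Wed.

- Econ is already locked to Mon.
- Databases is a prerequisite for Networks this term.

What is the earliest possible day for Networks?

Tue

Precedence pushes Networks to at least Tue.
Networks at Tue is achievable: Databases -> Mon, Networks -> Tue, Crypto -> Mon, Econ -> Mon.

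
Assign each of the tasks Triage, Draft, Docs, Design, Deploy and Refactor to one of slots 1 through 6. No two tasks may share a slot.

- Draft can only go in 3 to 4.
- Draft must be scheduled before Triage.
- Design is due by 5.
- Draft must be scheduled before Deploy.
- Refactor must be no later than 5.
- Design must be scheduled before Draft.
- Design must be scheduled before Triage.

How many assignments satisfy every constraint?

Splitting on Triage: it can be 4 (6), 5 (12), 6 (14). Listing each branch's schedules as (Draft, Docs, Design, Deploy, Refactor):
Triage=4: (3,1,2,6,5) (3,2,1,6,5) (3,5,1,6,2) (3,5,2,6,1) (3,6,1,5,2) (3,6,2,5,1) — 6.
Triage=5: (3,1,2,6,4) (3,2,1,6,4) (3,4,1,6,2) (3,4,2,6,1) (3,6,1,4,2) (3,6,2,4,1) (4,1,2,6,3) (4,1,3,6,2) (4,2,1,6,3) (4,2,3,6,1) (4,3,1,6,2) (4,3,2,6,1) — 12.
Triage=6: (3,1,2,4,5) (3,1,2,5,4) (3,2,1,4,5) (3,2,1,5,4) (3,4,1,5,2) (3,4,2,5,1) (3,5,1,4,2) (3,5,2,4,1) (4,1,2,5,3) (4,1,3,5,2) (4,2,1,5,3) (4,2,3,5,1) (4,3,1,5,2) (4,3,2,5,1) — 14.
Summing: 6 + 12 + 14 = 32.

32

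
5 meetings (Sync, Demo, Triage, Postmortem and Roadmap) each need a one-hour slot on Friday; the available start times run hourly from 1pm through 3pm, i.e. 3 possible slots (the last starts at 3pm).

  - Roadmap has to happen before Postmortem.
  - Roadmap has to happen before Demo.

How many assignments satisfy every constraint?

45

Splitting on Sync: it can be 1pm (15), 2pm (15), 3pm (15). Listing each branch's schedules as (Demo, Triage, Postmortem, Roadmap):
Sync=1pm: (2pm,1pm,2pm,1pm) (2pm,1pm,3pm,1pm) (2pm,2pm,2pm,1pm) (2pm,2pm,3pm,1pm) (2pm,3pm,2pm,1pm) (2pm,3pm,3pm,1pm) (3pm,1pm,2pm,1pm) (3pm,1pm,3pm,1pm) (3pm,1pm,3pm,2pm) (3pm,2pm,2pm,1pm) (3pm,2pm,3pm,1pm) (3pm,2pm,3pm,2pm) (3pm,3pm,2pm,1pm) (3pm,3pm,3pm,1pm) (3pm,3pm,3pm,2pm) — 15.
Sync=2pm: (2pm,1pm,2pm,1pm) (2pm,1pm,3pm,1pm) (2pm,2pm,2pm,1pm) (2pm,2pm,3pm,1pm) (2pm,3pm,2pm,1pm) (2pm,3pm,3pm,1pm) (3pm,1pm,2pm,1pm) (3pm,1pm,3pm,1pm) (3pm,1pm,3pm,2pm) (3pm,2pm,2pm,1pm) (3pm,2pm,3pm,1pm) (3pm,2pm,3pm,2pm) (3pm,3pm,2pm,1pm) (3pm,3pm,3pm,1pm) (3pm,3pm,3pm,2pm) — 15.
Sync=3pm: (2pm,1pm,2pm,1pm) (2pm,1pm,3pm,1pm) (2pm,2pm,2pm,1pm) (2pm,2pm,3pm,1pm) (2pm,3pm,2pm,1pm) (2pm,3pm,3pm,1pm) (3pm,1pm,2pm,1pm) (3pm,1pm,3pm,1pm) (3pm,1pm,3pm,2pm) (3pm,2pm,2pm,1pm) (3pm,2pm,3pm,1pm) (3pm,2pm,3pm,2pm) (3pm,3pm,2pm,1pm) (3pm,3pm,3pm,1pm) (3pm,3pm,3pm,2pm) — 15.
Summing: 15 + 15 + 15 = 45.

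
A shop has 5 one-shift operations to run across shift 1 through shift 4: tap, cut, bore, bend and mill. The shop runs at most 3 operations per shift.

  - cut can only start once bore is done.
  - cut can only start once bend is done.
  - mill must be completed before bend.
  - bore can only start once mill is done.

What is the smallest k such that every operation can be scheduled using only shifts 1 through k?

The precedence chain requires at least 3 distinct shifts.
With at most 3 per shift and 5 operations, at least 2 shifts are needed.
3 works (last occupied shift: shift 3): for example mill -> shift 1, cut -> shift 3, bore -> shift 2, bend -> shift 2, tap -> shift 1.

3 shifts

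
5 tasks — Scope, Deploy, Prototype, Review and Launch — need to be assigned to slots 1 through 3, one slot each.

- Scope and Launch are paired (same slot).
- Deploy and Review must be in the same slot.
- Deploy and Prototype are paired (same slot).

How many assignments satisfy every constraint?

9

Splitting on Scope: it can be 1 (3), 2 (3), 3 (3). Listing each branch's schedules as (Deploy, Prototype, Review, Launch):
Scope=1: (1,1,1,1) (2,2,2,1) (3,3,3,1) — 3.
Scope=2: (1,1,1,2) (2,2,2,2) (3,3,3,2) — 3.
Scope=3: (1,1,1,3) (2,2,2,3) (3,3,3,3) — 3.
Summing: 3 + 3 + 3 = 9.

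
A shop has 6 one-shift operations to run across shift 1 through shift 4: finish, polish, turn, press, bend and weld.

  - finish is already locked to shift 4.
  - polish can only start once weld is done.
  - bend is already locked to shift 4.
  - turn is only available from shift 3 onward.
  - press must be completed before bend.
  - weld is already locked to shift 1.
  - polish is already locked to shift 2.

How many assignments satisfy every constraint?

6

Splitting on turn: it can be shift 3 (3), shift 4 (3). Listing each branch's schedules as (finish, polish, press, bend, weld) by shift number:
turn=shift 3: (4,2,1,4,1) (4,2,2,4,1) (4,2,3,4,1) — 3.
turn=shift 4: (4,2,1,4,1) (4,2,2,4,1) (4,2,3,4,1) — 3.
Summing: 3 + 3 = 6.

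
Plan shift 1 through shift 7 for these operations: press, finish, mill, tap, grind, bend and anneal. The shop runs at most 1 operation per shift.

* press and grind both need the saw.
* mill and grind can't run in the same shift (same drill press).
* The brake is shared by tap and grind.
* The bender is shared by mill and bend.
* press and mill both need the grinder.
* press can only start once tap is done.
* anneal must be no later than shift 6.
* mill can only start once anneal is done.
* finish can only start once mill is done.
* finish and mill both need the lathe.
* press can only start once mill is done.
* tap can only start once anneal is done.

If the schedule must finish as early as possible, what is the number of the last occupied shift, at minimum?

The precedence chain requires at least 3 distinct shifts.
With at most 1 per shift and 7 operations, at least 7 shifts are needed.
7 works (last occupied shift: shift 7): for example bend -> shift 7; anneal -> shift 1; mill -> shift 2; grind -> shift 6; tap -> shift 3; press -> shift 4; finish -> shift 5.

shift 7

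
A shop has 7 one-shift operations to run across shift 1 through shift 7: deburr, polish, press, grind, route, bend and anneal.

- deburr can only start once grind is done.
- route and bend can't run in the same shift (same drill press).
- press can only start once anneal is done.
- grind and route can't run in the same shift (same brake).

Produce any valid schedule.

route in shift 2, anneal in shift 1, polish in shift 1, grind in shift 1, press in shift 2, deburr in shift 2, bend in shift 1

Checking: grind(shift 1) before deburr(shift 2); anneal(shift 1) before press(shift 2); grind(shift 1) != route(shift 2); route(shift 2) != bend(shift 1).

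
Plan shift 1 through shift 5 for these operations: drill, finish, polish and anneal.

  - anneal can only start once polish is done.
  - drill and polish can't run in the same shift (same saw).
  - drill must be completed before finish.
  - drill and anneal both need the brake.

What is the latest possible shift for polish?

Downstream work caps polish at shift 4.
polish at shift 4 is achievable: polish -> shift 4; finish -> shift 2; drill -> shift 1; anneal -> shift 5.

shift 4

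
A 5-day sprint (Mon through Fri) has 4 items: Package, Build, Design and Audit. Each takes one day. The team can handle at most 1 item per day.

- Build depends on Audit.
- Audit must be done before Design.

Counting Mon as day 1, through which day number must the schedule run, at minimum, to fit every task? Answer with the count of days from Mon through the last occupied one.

4

The precedence chain requires at least 2 distinct days.
With at most 1 per day and 4 tasks, at least 4 days are needed.
4 works (last occupied day: Thu): for example Build in Tue; Design in Wed; Audit in Mon; Package in Thu.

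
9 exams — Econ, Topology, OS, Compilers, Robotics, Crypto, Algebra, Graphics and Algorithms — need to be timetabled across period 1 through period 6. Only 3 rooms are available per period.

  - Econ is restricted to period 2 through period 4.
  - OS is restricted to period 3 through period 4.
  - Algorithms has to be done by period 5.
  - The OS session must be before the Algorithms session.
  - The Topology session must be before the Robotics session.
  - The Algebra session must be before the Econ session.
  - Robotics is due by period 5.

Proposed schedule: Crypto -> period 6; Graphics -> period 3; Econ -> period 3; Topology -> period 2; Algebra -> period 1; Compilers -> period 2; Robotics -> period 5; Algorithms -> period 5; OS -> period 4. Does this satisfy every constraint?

Econ is restricted to period 2 through period 4 — holds.
Robotics is due by period 5 — holds.
The Algebra session must be before the Econ session — holds.
Only 3 rooms are available per period — holds.
OS is restricted to period 3 through period 4 — holds.
The OS session must be before the Algorithms session — holds.
Algorithms has to be done by period 5 — holds.
The Topology session must be before the Robotics session — holds.

Valid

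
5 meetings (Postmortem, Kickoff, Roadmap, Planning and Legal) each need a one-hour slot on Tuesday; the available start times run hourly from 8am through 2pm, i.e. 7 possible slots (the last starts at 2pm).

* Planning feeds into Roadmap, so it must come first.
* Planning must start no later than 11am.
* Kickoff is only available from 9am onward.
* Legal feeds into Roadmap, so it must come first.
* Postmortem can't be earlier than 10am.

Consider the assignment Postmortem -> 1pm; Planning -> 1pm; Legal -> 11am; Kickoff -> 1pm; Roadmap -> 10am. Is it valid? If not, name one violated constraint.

Postmortem can't be earlier than 10am — holds.
Planning feeds into Roadmap, so it must come first — violated.
Legal feeds into Roadmap, so it must come first — violated.
Planning must start no later than 11am — violated.
Kickoff is only available from 9am onward — holds.

No. Planning feeds into Roadmap, so it must come first is not satisfied.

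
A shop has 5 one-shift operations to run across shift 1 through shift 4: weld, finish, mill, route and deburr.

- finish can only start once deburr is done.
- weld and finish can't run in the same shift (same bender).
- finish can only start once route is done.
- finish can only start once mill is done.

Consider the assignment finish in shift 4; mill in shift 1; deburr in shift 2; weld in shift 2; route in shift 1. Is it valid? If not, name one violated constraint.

weld and finish can't run in the same shift (same bender) — holds.
finish can only start once mill is done — holds.
finish can only start once deburr is done — holds.
finish can only start once route is done — holds.

Yes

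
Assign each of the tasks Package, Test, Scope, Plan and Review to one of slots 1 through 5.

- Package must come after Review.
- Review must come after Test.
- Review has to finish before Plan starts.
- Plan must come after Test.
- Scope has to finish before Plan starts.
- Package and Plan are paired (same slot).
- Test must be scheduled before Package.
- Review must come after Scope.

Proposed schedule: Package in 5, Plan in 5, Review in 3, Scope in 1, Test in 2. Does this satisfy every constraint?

Valid

Review must come after Test — holds.
Test must be scheduled before Package — holds.
Package must come after Review — holds.
Review has to finish before Plan starts — holds.
Scope has to finish before Plan starts — holds.
Plan must come after Test — holds.
Package and Plan are paired (same slot) — holds.
Review must come after Scope — holds.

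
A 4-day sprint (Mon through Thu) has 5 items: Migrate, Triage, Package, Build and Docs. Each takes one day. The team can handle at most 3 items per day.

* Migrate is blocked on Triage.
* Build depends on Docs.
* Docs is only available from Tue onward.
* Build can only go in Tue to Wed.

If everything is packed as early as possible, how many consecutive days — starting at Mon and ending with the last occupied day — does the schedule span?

The precedence chain requires at least 2 distinct days.
With at most 3 per day and 5 tasks, at least 2 days are needed.
Propagating the time windows through the other constraints, Build can't land before Wed — that is day 3 counting from Mon — so the schedule must run through at least 3 days.
3 works (last occupied day: Wed): for example Migrate in Tue; Build in Wed; Package in Mon; Docs in Tue; Triage in Mon.

3 days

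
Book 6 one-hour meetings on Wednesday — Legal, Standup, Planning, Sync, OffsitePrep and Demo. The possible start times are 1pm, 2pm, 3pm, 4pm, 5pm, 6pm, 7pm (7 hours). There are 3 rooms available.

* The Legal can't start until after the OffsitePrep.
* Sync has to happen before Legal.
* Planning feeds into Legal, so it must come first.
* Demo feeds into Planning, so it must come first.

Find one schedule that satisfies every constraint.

Sync in 1pm, Legal in 3pm, Demo in 1pm, Planning in 2pm, Standup in 2pm, OffsitePrep in 1pm

Checking: Sync(1pm) before Legal(3pm); Planning(2pm) before Legal(3pm); Demo(1pm) before Planning(2pm); OffsitePrep(1pm) before Legal(3pm); max 3 per hour (cap 3).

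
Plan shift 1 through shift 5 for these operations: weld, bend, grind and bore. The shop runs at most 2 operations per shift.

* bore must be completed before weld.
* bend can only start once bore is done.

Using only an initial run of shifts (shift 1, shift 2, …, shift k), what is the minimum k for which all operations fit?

2

The precedence chain requires at least 2 distinct shifts.
With at most 2 per shift and 4 operations, at least 2 shifts are needed.
2 works (last occupied shift: shift 2): for example bore in shift 1; grind in shift 1; bend in shift 2; weld in shift 2.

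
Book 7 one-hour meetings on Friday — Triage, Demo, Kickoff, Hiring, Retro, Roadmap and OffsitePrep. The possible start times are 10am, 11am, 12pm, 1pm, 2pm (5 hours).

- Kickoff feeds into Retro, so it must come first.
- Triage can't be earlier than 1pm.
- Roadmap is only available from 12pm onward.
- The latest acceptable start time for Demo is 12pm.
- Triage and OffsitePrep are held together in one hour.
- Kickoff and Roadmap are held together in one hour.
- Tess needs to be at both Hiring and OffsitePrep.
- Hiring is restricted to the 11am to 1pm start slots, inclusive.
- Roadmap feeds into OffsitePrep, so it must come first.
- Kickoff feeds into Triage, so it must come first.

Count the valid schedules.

39

Splitting on Triage: it can be 1pm (12), 2pm (27). Listing each branch's schedules as (Demo, Kickoff, Hiring, Retro, Roadmap, OffsitePrep):
Triage=1pm: (10am,12pm,11am,1pm,12pm,1pm) (10am,12pm,11am,2pm,12pm,1pm) (10am,12pm,12pm,1pm,12pm,1pm) (10am,12pm,12pm,2pm,12pm,1pm) (11am,12pm,11am,1pm,12pm,1pm) (11am,12pm,11am,2pm,12pm,1pm) (11am,12pm,12pm,1pm,12pm,1pm) (11am,12pm,12pm,2pm,12pm,1pm) (12pm,12pm,11am,1pm,12pm,1pm) (12pm,12pm,11am,2pm,12pm,1pm) (12pm,12pm,12pm,1pm,12pm,1pm) (12pm,12pm,12pm,2pm,12pm,1pm) — 12.
Triage=2pm: (10am,12pm,11am,1pm,12pm,2pm) (10am,12pm,11am,2pm,12pm,2pm) (10am,12pm,12pm,1pm,12pm,2pm) (10am,12pm,12pm,2pm,12pm,2pm) (10am,12pm,1pm,1pm,12pm,2pm) (10am,12pm,1pm,2pm,12pm,2pm) (10am,1pm,11am,2pm,1pm,2pm) (10am,1pm,12pm,2pm,1pm,2pm) (10am,1pm,1pm,2pm,1pm,2pm) (11am,12pm,11am,1pm,12pm,2pm) (11am,12pm,11am,2pm,12pm,2pm) (11am,12pm,12pm,1pm,12pm,2pm) (11am,12pm,12pm,2pm,12pm,2pm) (11am,12pm,1pm,1pm,12pm,2pm) (11am,12pm,1pm,2pm,12pm,2pm) (11am,1pm,11am,2pm,1pm,2pm) (11am,1pm,12pm,2pm,1pm,2pm) (11am,1pm,1pm,2pm,1pm,2pm) (12pm,12pm,11am,1pm,12pm,2pm) (12pm,12pm,11am,2pm,12pm,2pm) (12pm,12pm,12pm,1pm,12pm,2pm) (12pm,12pm,12pm,2pm,12pm,2pm) (12pm,12pm,1pm,1pm,12pm,2pm) (12pm,12pm,1pm,2pm,12pm,2pm) (12pm,1pm,11am,2pm,1pm,2pm) (12pm,1pm,12pm,2pm,1pm,2pm) (12pm,1pm,1pm,2pm,1pm,2pm) — 27.
Summing: 12 + 27 = 39.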